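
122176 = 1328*92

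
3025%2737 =288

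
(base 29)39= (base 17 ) 5b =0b1100000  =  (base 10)96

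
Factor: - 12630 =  - 2^1*3^1*5^1*421^1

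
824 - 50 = 774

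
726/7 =726/7 = 103.71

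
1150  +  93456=94606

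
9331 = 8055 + 1276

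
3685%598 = 97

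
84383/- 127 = -84383/127  =  - 664.43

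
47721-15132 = 32589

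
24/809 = 24/809= 0.03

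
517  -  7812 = - 7295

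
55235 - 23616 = 31619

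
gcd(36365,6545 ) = 35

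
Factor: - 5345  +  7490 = 3^1*5^1*11^1  *13^1=2145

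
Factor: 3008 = 2^6 * 47^1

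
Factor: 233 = 233^1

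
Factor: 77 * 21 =3^1 * 7^2 * 11^1=1617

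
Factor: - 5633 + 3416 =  - 2217 = - 3^1*739^1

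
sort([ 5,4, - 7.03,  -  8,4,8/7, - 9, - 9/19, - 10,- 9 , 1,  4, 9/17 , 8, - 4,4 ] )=[ - 10,-9,  -  9, - 8, -7.03, - 4, - 9/19,9/17, 1, 8/7,4,4,  4, 4,5 , 8]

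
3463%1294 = 875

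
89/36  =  2 + 17/36  =  2.47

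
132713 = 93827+38886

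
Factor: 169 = 13^2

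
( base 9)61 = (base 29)1Q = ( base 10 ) 55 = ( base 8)67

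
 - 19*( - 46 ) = 874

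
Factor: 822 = 2^1*3^1 * 137^1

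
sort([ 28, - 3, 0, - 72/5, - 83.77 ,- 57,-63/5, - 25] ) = [ - 83.77, - 57, - 25, - 72/5 ,  -  63/5, - 3, 0,  28] 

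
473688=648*731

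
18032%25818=18032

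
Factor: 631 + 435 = 1066 =2^1 * 13^1 * 41^1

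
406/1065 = 406/1065= 0.38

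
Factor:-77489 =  - 77489^1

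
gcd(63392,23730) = 14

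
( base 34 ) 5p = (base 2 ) 11000011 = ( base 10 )195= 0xC3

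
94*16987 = 1596778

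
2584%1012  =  560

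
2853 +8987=11840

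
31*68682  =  2129142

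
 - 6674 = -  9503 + 2829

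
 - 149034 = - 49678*3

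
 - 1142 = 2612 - 3754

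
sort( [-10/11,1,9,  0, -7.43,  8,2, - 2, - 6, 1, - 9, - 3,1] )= [ - 9, - 7.43, - 6, - 3, - 2, - 10/11,  0,  1,1,  1,  2,  8,9] 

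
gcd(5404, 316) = 4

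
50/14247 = 50/14247 = 0.00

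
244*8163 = 1991772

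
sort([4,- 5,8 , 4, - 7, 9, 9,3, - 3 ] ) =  [ - 7 ,- 5 , - 3,3,4,4,8,9,9] 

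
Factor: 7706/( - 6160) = - 2^( - 3) *5^(-1)*7^( - 1) *11^( - 1)*3853^1 = - 3853/3080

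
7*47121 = 329847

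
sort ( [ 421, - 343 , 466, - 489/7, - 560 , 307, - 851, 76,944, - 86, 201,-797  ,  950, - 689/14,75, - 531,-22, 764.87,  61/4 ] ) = [ - 851, - 797, - 560, - 531 , - 343, - 86  , - 489/7, - 689/14, - 22, 61/4 , 75, 76,201,  307, 421, 466,764.87,944, 950] 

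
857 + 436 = 1293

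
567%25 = 17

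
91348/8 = 11418+1/2=11418.50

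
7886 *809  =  6379774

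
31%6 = 1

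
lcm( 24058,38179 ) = 1756234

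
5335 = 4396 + 939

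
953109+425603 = 1378712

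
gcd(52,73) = 1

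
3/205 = 3/205=   0.01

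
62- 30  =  32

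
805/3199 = 115/457 = 0.25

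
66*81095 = 5352270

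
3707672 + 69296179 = 73003851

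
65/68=65/68 = 0.96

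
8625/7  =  1232 + 1/7 = 1232.14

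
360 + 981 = 1341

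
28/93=28/93=0.30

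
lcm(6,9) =18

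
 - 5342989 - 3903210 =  - 9246199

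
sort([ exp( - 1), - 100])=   [ - 100,exp(- 1 )]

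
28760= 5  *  5752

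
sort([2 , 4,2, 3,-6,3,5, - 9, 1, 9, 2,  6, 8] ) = [ - 9 , - 6, 1, 2, 2  ,  2, 3,3,4,5,6,  8 , 9 ]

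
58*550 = 31900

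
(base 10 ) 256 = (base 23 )B3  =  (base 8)400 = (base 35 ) 7B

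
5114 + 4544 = 9658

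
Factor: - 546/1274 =  -  3/7 = - 3^1*7^( - 1)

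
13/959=13/959 = 0.01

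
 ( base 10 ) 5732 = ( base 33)58n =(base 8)13144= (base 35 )4nr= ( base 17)12E3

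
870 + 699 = 1569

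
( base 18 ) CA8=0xFEC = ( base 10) 4076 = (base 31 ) 47f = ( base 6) 30512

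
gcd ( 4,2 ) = 2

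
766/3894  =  383/1947  =  0.20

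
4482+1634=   6116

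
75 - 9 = 66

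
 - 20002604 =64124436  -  84127040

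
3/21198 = 1/7066 =0.00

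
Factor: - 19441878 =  - 2^1*3^1*1597^1 * 2029^1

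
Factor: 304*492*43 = 2^6*3^1*19^1*41^1*43^1  =  6431424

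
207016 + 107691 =314707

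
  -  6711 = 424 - 7135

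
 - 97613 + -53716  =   - 151329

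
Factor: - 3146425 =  - 5^2*127^1*991^1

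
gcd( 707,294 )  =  7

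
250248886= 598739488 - 348490602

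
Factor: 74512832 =2^6*19^1 * 29^1*2113^1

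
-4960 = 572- 5532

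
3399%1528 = 343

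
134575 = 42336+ 92239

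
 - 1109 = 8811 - 9920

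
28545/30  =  951+1/2 = 951.50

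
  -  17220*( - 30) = 516600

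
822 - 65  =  757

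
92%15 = 2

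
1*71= 71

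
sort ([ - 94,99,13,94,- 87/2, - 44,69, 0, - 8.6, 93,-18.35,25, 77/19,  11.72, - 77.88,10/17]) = [ - 94, - 77.88, - 44, - 87/2,-18.35, - 8.6,0,10/17, 77/19, 11.72, 13,25,69, 93,94 , 99]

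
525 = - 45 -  - 570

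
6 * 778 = 4668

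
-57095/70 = -11419/14  =  - 815.64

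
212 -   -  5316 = 5528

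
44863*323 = 14490749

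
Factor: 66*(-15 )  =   - 990  =  - 2^1*3^2*5^1*11^1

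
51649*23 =1187927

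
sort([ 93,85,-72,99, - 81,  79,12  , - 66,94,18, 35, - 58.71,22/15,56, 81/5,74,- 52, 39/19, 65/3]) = [ - 81, - 72, - 66,- 58.71, - 52, 22/15,39/19,  12, 81/5,  18, 65/3, 35,56,74,79,85,93, 94, 99] 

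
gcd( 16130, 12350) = 10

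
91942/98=45971/49=938.18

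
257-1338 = - 1081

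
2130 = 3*710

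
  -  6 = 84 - 90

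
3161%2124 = 1037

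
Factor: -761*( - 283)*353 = 76023139 = 283^1*353^1*761^1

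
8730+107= 8837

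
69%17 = 1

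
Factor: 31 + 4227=4258 = 2^1*2129^1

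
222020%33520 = 20900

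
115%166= 115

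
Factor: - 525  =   -3^1*5^2 * 7^1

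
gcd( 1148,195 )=1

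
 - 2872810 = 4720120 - 7592930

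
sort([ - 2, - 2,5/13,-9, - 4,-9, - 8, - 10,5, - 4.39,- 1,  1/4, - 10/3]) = [ - 10, - 9, - 9, - 8, - 4.39, - 4, - 10/3, - 2, - 2, - 1,1/4,5/13,5]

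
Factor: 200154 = 2^1 * 3^1 * 33359^1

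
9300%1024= 84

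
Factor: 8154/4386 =1359/731 = 3^2 *17^( - 1)*43^(-1) * 151^1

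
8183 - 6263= 1920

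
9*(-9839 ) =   -  88551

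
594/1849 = 594/1849 = 0.32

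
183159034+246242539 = 429401573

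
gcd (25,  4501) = 1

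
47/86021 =47/86021 = 0.00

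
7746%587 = 115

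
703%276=151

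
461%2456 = 461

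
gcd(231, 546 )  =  21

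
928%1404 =928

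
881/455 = 1 + 426/455 = 1.94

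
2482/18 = 137+8/9 = 137.89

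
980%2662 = 980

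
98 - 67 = 31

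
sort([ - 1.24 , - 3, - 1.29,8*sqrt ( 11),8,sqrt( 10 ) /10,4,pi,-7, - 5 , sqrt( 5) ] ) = [ - 7,  -  5, - 3, - 1.29, - 1.24,  sqrt( 10) /10,sqrt( 5),pi, 4,8, 8 * sqrt( 11 ) ] 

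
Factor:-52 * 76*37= -146224 =-2^4*13^1*19^1*37^1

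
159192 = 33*4824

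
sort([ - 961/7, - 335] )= [-335, - 961/7 ] 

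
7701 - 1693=6008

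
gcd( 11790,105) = 15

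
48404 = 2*24202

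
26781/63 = 425  +  2/21=425.10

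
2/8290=1/4145  =  0.00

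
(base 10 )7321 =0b1110010011001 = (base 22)f2h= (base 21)gcd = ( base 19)1156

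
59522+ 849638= 909160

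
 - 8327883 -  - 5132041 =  - 3195842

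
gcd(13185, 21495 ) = 15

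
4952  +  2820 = 7772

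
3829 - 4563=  - 734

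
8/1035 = 8/1035 = 0.01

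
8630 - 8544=86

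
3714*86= 319404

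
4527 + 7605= 12132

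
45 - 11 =34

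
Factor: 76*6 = 456 = 2^3*3^1*19^1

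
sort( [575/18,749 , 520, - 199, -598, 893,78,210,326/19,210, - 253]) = [- 598,-253, - 199,326/19,575/18, 78,210, 210,520 , 749, 893] 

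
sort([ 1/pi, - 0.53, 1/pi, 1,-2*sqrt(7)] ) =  [ - 2*sqrt (7 ),  -  0.53, 1/pi,1/pi,  1 ]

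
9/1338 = 3/446 = 0.01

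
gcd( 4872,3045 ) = 609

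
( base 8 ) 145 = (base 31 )38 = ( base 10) 101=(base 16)65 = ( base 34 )2X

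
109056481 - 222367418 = -113310937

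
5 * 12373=61865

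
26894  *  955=25683770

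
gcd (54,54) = 54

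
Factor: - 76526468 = -2^2*19131617^1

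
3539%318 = 41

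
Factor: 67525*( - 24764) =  - 1672189100 = - 2^2*5^2*37^1*41^1*73^1*151^1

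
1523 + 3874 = 5397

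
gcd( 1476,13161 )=123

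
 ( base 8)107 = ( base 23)32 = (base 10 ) 71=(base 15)4B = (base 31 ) 29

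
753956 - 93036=660920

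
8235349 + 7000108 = 15235457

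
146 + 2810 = 2956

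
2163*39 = 84357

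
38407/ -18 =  - 38407/18 = - 2133.72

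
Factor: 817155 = 3^3*5^1*6053^1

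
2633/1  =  2633 = 2633.00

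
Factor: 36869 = 7^1* 23^1*229^1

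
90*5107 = 459630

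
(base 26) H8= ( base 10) 450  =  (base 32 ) e2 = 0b111000010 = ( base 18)170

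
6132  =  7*876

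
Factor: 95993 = 59^1*1627^1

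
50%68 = 50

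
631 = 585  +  46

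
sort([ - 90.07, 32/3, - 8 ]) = [ - 90.07 , - 8 , 32/3 ] 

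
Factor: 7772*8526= 2^3 * 3^1*7^2*29^2*67^1  =  66264072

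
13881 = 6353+7528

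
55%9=1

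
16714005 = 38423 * 435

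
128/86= 1 + 21/43 =1.49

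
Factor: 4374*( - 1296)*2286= - 2^6*3^13*127^1=-12958657344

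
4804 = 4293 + 511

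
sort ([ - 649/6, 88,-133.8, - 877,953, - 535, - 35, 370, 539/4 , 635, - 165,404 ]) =[ - 877, - 535,-165,-133.8,-649/6,-35,88, 539/4, 370,404,  635, 953]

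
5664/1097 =5 + 179/1097 = 5.16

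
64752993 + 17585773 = 82338766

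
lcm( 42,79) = 3318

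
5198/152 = 2599/76 = 34.20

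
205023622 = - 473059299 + 678082921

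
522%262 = 260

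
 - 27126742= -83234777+56108035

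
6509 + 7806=14315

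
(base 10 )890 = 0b1101111010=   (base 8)1572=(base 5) 12030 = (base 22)1ia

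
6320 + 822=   7142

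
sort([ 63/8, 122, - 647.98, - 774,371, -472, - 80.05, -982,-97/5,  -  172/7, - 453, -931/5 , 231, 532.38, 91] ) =[ - 982, - 774 ,- 647.98, - 472, - 453,-931/5, - 80.05, - 172/7,-97/5, 63/8  ,  91,122, 231, 371, 532.38] 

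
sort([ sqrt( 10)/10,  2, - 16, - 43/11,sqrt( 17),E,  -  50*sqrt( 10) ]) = [-50*sqrt( 10), - 16, - 43/11, sqrt( 10)/10, 2,  E, sqrt( 17 )] 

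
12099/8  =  12099/8 = 1512.38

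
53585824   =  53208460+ 377364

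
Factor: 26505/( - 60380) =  - 2^(-2 )*3^2*19^1 * 31^1*3019^( - 1) = -5301/12076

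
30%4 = 2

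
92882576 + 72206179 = 165088755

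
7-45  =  -38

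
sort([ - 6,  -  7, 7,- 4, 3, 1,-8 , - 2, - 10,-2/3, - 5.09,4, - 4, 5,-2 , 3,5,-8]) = [ - 10,  -  8, - 8, - 7, - 6, - 5.09, -4, - 4, - 2,-2, - 2/3,1, 3,3, 4,5, 5,7]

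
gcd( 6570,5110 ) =730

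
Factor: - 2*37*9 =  - 2^1*3^2*37^1 =-666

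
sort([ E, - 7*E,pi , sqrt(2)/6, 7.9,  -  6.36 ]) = [ - 7*E, - 6.36,sqrt( 2)/6,E,pi,7.9]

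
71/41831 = 71/41831 = 0.00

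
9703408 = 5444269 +4259139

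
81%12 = 9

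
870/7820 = 87/782= 0.11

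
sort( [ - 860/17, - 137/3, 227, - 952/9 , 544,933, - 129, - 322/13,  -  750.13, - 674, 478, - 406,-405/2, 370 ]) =[ - 750.13, - 674, - 406, - 405/2, - 129, - 952/9, - 860/17, - 137/3, - 322/13,227,370,478,544,  933]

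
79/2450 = 79/2450 = 0.03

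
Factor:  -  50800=-2^4 * 5^2*127^1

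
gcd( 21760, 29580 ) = 340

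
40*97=3880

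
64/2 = 32 = 32.00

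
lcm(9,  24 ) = 72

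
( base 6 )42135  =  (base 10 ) 5675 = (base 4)1120223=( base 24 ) 9KB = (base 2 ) 1011000101011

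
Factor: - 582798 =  - 2^1*3^1*137^1 * 709^1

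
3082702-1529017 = 1553685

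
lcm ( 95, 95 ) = 95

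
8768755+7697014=16465769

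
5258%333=263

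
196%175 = 21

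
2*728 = 1456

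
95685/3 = 31895 = 31895.00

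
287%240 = 47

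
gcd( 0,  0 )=0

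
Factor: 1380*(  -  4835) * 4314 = -28784302200= - 2^3* 3^2*5^2* 23^1*719^1 * 967^1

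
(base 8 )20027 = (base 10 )8215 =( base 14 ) 2DCB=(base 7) 32644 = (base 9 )12237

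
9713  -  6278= 3435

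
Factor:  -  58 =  -2^1*29^1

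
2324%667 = 323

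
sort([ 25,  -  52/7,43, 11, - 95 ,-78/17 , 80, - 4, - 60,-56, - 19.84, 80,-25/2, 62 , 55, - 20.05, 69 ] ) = [ - 95, - 60,-56,-20.05, - 19.84, - 25/2, - 52/7, - 78/17,- 4, 11,25,  43,55, 62 , 69, 80 , 80 ] 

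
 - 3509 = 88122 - 91631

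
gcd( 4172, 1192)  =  596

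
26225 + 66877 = 93102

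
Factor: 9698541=3^1*3232847^1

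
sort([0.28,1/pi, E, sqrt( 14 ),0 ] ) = [ 0,0.28, 1/pi, E, sqrt ( 14 ) ] 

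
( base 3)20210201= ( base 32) 4R0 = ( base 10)4960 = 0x1360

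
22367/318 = 22367/318 = 70.34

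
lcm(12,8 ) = 24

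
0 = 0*5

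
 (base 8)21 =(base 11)16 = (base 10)17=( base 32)H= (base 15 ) 12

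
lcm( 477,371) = 3339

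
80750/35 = 16150/7=2307.14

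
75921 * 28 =2125788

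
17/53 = 17/53=0.32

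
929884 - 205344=724540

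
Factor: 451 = 11^1*41^1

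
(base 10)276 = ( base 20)dg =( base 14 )15a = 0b100010100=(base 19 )ea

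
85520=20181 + 65339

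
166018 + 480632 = 646650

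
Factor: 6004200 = 2^3* 3^1*5^2*10007^1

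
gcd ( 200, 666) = 2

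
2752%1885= 867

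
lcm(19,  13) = 247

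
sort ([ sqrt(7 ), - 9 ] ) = [ - 9,sqrt( 7) ] 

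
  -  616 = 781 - 1397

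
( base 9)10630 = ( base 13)32b2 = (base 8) 15642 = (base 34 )642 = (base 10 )7074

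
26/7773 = 26/7773 = 0.00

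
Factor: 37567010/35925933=2^1*3^(  -  1)*5^1*13^2 *22229^1*11975311^( - 1) 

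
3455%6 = 5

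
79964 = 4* 19991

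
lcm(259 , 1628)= 11396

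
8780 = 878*10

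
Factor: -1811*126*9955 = - 2271591630= - 2^1*3^2 *5^1*7^1*11^1*181^1*1811^1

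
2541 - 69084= - 66543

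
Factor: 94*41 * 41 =158014 = 2^1*41^2*47^1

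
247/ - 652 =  - 247/652 = -0.38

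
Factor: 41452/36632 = 43/38 = 2^( -1)*19^(-1) * 43^1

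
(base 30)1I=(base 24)20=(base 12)40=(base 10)48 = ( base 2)110000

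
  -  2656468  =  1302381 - 3958849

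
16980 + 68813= 85793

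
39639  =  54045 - 14406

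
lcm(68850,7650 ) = 68850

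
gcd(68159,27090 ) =7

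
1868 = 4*467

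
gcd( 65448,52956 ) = 36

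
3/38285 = 3/38285 = 0.00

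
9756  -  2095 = 7661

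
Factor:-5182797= - 3^1*23^1*31^1*2423^1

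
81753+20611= 102364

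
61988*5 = 309940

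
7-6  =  1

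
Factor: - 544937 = -544937^1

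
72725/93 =781 + 92/93= 781.99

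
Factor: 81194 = 2^1*40597^1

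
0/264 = 0 = 0.00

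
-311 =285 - 596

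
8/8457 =8/8457= 0.00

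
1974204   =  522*3782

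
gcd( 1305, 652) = 1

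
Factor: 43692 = 2^2*3^1*11^1 * 331^1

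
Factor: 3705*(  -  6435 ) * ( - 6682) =159310072350 = 2^1*3^3*5^2*11^1*13^3*19^1 * 257^1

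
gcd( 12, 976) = 4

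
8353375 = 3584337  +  4769038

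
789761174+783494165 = 1573255339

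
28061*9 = 252549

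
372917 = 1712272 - 1339355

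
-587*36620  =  -21495940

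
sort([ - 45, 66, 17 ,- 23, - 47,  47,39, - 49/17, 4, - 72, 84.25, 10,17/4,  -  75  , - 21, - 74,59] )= [ - 75, - 74, - 72, - 47, - 45, - 23, - 21,- 49/17,  4,17/4, 10,17 , 39,47,  59,  66 , 84.25]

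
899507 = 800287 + 99220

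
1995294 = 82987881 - 80992587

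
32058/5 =32058/5= 6411.60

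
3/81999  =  1/27333 = 0.00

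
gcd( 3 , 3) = 3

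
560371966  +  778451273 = 1338823239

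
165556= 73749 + 91807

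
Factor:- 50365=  - 5^1*7^1*1439^1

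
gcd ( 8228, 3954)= 2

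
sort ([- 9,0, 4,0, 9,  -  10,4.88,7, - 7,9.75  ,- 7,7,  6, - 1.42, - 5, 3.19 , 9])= [ - 10, - 9, - 7, - 7,  -  5, - 1.42,0,0, 3.19, 4,4.88, 6 , 7,7,9, 9,9.75 ]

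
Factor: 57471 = 3^1*19157^1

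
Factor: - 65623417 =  - 17^1*1933^1 *1997^1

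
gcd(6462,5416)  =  2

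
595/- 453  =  -2 + 311/453= - 1.31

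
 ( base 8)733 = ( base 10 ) 475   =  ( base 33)ed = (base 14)25D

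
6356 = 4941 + 1415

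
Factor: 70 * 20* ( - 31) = - 43400 = - 2^3* 5^2 * 7^1 * 31^1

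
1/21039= 1/21039 = 0.00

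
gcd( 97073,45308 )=1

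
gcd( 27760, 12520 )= 40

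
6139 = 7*877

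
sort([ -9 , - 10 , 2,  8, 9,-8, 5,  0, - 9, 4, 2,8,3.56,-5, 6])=[ - 10, - 9 , - 9 ,-8 , - 5,0,  2,2,3.56,4,5,  6,  8, 8,9 ]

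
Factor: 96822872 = 2^3 * 12102859^1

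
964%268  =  160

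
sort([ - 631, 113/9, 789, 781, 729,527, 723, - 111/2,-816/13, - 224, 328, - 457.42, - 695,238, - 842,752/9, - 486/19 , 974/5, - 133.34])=[ - 842, - 695,-631, - 457.42, - 224, - 133.34, - 816/13, - 111/2,-486/19, 113/9,752/9,974/5, 238, 328, 527, 723, 729,781, 789]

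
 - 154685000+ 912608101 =757923101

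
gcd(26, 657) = 1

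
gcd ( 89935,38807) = 1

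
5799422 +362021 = 6161443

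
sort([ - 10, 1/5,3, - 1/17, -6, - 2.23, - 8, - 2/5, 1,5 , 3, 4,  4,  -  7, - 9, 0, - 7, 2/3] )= [ - 10 , - 9 , - 8,-7, - 7,  -  6,- 2.23, - 2/5,-1/17, 0,1/5,  2/3, 1,3,3, 4, 4, 5 ] 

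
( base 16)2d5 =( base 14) 39B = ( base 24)165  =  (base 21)1DB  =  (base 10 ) 725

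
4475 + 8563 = 13038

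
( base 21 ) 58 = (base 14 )81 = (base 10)113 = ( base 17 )6b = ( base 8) 161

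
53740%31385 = 22355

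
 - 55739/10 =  -5574 + 1/10 = - 5573.90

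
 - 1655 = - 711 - 944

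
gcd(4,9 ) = 1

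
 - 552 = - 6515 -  - 5963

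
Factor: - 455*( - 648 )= 2^3*3^4*5^1*7^1*13^1  =  294840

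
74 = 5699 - 5625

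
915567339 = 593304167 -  - 322263172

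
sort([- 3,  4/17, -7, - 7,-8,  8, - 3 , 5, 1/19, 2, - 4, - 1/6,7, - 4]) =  [ - 8, - 7, - 7, - 4,-4, - 3, - 3, - 1/6, 1/19, 4/17, 2 , 5,7,  8]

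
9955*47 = 467885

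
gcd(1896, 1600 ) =8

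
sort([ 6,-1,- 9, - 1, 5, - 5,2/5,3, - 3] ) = [ - 9,- 5, - 3, - 1, - 1,2/5,3,5,6]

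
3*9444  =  28332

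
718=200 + 518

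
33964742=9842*3451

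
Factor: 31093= 17^1*31^1 * 59^1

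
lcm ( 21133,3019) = 21133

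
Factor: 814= 2^1*11^1*37^1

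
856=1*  856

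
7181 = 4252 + 2929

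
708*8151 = 5770908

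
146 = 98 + 48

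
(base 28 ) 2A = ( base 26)2e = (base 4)1002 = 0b1000010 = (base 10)66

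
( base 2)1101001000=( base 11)6A4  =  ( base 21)1J0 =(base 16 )348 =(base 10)840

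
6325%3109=107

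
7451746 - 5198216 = 2253530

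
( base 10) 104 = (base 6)252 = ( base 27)3N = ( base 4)1220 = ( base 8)150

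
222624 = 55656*4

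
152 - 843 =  - 691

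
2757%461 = 452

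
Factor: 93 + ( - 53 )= 2^3*5^1 = 40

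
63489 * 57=3618873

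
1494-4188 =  - 2694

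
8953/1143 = 7 + 952/1143= 7.83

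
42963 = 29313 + 13650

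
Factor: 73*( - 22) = -2^1*11^1 * 73^1 = - 1606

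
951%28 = 27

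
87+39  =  126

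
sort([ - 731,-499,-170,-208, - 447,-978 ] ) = [  -  978, - 731, - 499, - 447, - 208, - 170 ] 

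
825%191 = 61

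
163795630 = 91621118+72174512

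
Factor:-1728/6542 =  - 864/3271 = - 2^5*3^3*3271^(-1 )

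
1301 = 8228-6927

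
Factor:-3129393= - 3^1 * 1043131^1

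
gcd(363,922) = 1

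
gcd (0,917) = 917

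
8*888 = 7104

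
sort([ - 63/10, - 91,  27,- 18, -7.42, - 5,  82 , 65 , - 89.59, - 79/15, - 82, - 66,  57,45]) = [ - 91, - 89.59, - 82, - 66, - 18,- 7.42, - 63/10, - 79/15, - 5,27,45, 57,65 , 82 ]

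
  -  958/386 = - 479/193=- 2.48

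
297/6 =49+1/2 = 49.50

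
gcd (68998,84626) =2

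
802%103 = 81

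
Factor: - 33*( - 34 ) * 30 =2^2*3^2*5^1*11^1*17^1 = 33660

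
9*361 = 3249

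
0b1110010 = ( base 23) 4M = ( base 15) 79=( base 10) 114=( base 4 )1302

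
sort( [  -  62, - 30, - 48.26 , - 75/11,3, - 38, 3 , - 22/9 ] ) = [-62 , - 48.26, - 38,-30, - 75/11 , -22/9, 3, 3 ] 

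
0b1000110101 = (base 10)565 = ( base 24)nd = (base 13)346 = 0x235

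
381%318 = 63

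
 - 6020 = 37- 6057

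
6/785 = 6/785 = 0.01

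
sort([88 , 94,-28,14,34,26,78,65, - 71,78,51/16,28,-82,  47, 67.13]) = [  -  82, - 71 , - 28,51/16,14,26 , 28, 34, 47 , 65,67.13,  78,78,88, 94] 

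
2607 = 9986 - 7379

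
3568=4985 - 1417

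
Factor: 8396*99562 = 835922552= 2^3*67^1* 743^1*2099^1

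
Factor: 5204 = 2^2*1301^1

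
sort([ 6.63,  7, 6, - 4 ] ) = [ - 4, 6, 6.63, 7] 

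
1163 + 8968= 10131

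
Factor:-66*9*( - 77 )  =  45738 = 2^1 * 3^3*7^1*11^2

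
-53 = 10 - 63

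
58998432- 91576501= - 32578069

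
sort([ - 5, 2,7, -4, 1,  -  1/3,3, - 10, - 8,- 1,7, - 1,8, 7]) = [  -  10, - 8,  -  5,  -  4,-1,  -  1, - 1/3,1 , 2,3,7, 7, 7, 8 ]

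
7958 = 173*46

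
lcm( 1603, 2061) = 14427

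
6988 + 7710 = 14698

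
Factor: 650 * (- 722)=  - 2^2* 5^2  *  13^1 * 19^2 =- 469300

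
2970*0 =0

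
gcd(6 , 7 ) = 1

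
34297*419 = 14370443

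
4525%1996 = 533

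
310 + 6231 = 6541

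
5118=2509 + 2609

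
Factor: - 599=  - 599^1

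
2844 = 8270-5426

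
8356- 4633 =3723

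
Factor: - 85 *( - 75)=6375= 3^1*5^3 * 17^1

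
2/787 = 2/787=0.00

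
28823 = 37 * 779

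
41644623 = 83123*501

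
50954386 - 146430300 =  -95475914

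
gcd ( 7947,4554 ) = 9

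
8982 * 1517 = 13625694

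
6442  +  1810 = 8252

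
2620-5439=- 2819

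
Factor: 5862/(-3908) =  - 3/2=-  2^(  -  1)*3^1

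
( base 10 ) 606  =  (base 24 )116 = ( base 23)138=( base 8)1136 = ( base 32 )IU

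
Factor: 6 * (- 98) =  - 588 = - 2^2*3^1 * 7^2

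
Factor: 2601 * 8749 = 22756149 =3^2*13^1  *17^2*673^1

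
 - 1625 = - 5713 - - 4088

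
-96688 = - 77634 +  - 19054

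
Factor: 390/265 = 78/53 =2^1 * 3^1*13^1*53^( - 1)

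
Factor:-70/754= -5^1*7^1*13^( - 1 )*29^( - 1) =- 35/377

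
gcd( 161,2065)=7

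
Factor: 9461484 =2^2*3^2*262819^1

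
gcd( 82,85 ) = 1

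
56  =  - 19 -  - 75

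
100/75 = 1  +  1/3 = 1.33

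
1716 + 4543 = 6259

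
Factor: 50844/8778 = 446/77 = 2^1* 7^( - 1)*11^( - 1)*223^1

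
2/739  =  2/739 = 0.00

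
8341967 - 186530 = 8155437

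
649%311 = 27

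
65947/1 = 65947  =  65947.00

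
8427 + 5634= 14061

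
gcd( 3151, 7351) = 1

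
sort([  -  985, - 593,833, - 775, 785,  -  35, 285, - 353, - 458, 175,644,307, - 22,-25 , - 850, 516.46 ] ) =[-985,  -  850,  -  775, - 593, -458, - 353, - 35,-25, - 22, 175, 285, 307, 516.46, 644, 785,833]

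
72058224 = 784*91911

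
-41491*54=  - 2240514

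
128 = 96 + 32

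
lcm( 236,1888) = 1888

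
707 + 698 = 1405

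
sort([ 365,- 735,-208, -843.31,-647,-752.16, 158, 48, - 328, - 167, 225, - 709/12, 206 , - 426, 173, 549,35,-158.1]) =[ - 843.31,-752.16,  -  735,-647, - 426, - 328, - 208, - 167,-158.1, - 709/12, 35 , 48, 158, 173, 206, 225,365, 549]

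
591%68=47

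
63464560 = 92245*688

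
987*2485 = 2452695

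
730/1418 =365/709 = 0.51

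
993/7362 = 331/2454 = 0.13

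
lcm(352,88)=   352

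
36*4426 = 159336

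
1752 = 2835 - 1083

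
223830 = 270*829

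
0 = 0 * 7502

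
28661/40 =28661/40 = 716.52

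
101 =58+43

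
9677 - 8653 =1024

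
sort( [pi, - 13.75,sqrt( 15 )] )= [  -  13.75, pi, sqrt( 15 )]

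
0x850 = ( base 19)5h0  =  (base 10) 2128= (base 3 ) 2220211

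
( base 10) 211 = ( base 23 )94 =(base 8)323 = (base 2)11010011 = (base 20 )AB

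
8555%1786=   1411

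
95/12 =7 + 11/12=7.92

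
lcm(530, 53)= 530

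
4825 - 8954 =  - 4129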